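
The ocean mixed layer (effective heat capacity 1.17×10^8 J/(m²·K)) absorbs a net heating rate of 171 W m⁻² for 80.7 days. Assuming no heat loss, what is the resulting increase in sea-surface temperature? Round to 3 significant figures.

10.2 K

Areal heat capacity C = 1.17×10^8 J/(m²·K) (given).
Net heat input Q = F Δt = 171 × (80.7 days × 86400 s/day) = 1.19×10^9 J/m².
ΔT = Q / C = 1.19×10^9 / 1.17×10^8 = 10.2 K.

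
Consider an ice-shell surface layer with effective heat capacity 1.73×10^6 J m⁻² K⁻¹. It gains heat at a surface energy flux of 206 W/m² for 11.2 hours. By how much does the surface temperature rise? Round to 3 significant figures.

Areal heat capacity C = 1.73×10^6 J m⁻² K⁻¹ (given).
Net heat input Q = F Δt = 206 × (11.2 hours × 3600 s/hour) = 8.31×10^6 J/m².
ΔT = Q / C = 8.31×10^6 / 1.73×10^6 = 4.80 K.

4.80 K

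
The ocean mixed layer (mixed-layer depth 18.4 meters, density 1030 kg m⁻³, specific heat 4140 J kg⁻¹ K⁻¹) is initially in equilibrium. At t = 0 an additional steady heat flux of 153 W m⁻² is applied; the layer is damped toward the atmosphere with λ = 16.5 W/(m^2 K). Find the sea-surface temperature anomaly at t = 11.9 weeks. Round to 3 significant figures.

7.23 K

Areal heat capacity C = ρ c_p D = 1030 × 4140 × 18.4 = 7.85×10^7 J/(m²·K).
τ = C / λ = 7.85×10^7 / 16.5 = 4.76×10^6 s.
Equilibrium anomaly ΔT_eq = F / λ = 153 / 16.5 = 9.27 K.
t = 11.9 weeks = 7.20×10^6 s, so t/τ = 1.51.
ΔT(t) = ΔT_eq (1 − e^(−t/τ)) = 9.27 × (1 − e^−1.51) = 7.23 K.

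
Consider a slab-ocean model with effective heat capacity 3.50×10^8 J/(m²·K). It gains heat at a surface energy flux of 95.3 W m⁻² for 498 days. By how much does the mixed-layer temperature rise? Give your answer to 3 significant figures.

Areal heat capacity C = 3.50×10^8 J/(m²·K) (given).
Net heat input Q = F Δt = 95.3 × (498 days × 86400 s/day) = 4.10×10^9 J/m².
ΔT = Q / C = 4.10×10^9 / 3.50×10^8 = 11.7 K.

11.7 K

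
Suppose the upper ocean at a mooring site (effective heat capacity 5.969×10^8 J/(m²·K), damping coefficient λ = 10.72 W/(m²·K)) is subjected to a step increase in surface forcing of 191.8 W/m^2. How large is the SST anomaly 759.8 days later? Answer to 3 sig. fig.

Areal heat capacity C = 5.969×10^8 J/(m²·K) (given).
τ = C / λ = 5.97×10^8 / 10.72 = 5.57×10^7 s.
Equilibrium anomaly ΔT_eq = F / λ = 191.8 / 10.72 = 17.9 K.
t = 759.8 days = 6.56×10^7 s, so t/τ = 1.18.
ΔT(t) = ΔT_eq (1 − e^(−t/τ)) = 17.9 × (1 − e^−1.18) = 12.4 K.

12.4 K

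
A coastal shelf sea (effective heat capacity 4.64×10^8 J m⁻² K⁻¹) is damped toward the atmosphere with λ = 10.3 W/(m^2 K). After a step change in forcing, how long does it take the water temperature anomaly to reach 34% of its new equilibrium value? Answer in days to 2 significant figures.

220 days

Areal heat capacity C = 4.64×10^8 J m⁻² K⁻¹ (given).
τ = C / λ = 4.64×10^8 / 10.3 = 4.50×10^7 s.
Fraction reached: 1 − e^(−t/τ) = 0.34 ⇒ t = −τ ln(1 − 0.34) = τ × 0.416.
t = 1.87×10^7 s = 217 days.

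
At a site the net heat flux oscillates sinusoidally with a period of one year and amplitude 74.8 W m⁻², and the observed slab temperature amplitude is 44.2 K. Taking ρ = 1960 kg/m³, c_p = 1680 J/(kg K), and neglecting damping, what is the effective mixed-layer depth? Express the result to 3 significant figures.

ω = 2π / 3.15×10^7 s = 1.99×10^-7 s⁻¹.
Required C = F₀ / (A ω) = 74.8 / (44.2 × 1.99×10^-7) = 8.49×10^6 J/(m²·K).
D = C / (ρ c_p) = 8.49×10^6 / (1960 × 1680) = 2.58 m.

2.58 m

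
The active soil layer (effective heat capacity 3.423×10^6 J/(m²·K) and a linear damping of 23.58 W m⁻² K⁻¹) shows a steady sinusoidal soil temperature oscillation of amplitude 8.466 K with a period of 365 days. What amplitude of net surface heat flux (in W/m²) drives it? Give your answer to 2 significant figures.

Areal heat capacity C = 3.423×10^6 J/(m²·K) (given).
ω = 2π / 3.15×10^7 s = 1.99×10^-7 s⁻¹.
√((Cω)² + λ²) = √((0.682)² + 23.58²) = 23.6 W/(m²·K).
F₀ = A × √((Cω)²+λ²) = 8.466 × 23.6 = 200 W/m².

200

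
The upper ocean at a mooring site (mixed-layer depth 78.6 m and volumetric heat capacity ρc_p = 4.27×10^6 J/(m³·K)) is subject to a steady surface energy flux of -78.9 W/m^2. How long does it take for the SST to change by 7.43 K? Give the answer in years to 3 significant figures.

1.00 years

Areal heat capacity C = ρc_p × D = 4.27×10^6 × 78.6 = 3.36×10^8 J m⁻² K⁻¹.
Time required: Δt = C ΔT / F = 3.36×10^8 × -7.43 / -78.9 = 3.16×10^7 s.
In years: 3.16×10^7 s / (3.156×10^7 s/year) = 1.00 years.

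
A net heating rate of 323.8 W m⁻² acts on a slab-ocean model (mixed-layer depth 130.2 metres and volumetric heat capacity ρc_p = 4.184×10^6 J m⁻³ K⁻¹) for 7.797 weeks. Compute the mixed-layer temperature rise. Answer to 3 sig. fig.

2.80 K

Areal heat capacity C = ρc_p × D = 4.184×10^6 × 130.2 = 5.45×10^8 J/(m²·K).
Net heat input Q = F Δt = 323.8 × (7.797 weeks × 6.048×10^5 s/week) = 1.53×10^9 J/m².
ΔT = Q / C = 1.53×10^9 / 5.45×10^8 = 2.80 K.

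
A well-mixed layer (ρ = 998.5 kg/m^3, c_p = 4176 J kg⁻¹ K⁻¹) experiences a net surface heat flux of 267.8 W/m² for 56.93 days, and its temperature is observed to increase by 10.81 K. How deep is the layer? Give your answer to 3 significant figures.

Heat input Q = F Δt = 267.8 × 4.92×10^6 s = 1.32×10^9 J/m².
Required areal heat capacity C = Q / ΔT = 1.22×10^8 J/(m²·K).
Depth D = C / (ρ c_p) = 1.22×10^8 / (998.5 × 4176) = 29.2 m.

29.2 m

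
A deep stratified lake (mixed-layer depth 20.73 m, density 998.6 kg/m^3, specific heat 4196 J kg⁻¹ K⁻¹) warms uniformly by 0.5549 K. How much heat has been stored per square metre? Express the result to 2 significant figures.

Areal heat capacity C = ρ c_p D = 998.6 × 4196 × 20.73 = 8.69×10^7 J/(m^2 K).
ΔQ = C ΔT = 8.69×10^7 × 0.5549 = 4.82×10^7 J/m².

4.8×10^7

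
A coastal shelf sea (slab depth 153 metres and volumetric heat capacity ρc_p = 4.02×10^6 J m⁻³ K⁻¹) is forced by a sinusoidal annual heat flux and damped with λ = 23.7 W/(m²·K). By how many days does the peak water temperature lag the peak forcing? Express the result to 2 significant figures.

Areal heat capacity C = ρc_p × D = 4.02×10^6 × 153 = 6.15×10^8 J/(m^2 K).
ω = 2π / 3.15×10^7 s = 1.99×10^-7 s⁻¹.
Phase lag φ = arctan(Cω/λ) = arctan(123/23.7) = 1.38 rad.
Time lag = φ / ω = 1.38 / 1.99×10^-7 = 6.93×10^6 s = 80.2 days.

80 days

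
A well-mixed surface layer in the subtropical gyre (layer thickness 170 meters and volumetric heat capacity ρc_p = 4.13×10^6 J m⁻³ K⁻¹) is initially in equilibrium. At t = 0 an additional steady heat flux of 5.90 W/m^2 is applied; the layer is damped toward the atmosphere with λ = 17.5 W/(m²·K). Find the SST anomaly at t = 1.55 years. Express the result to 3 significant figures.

Areal heat capacity C = ρc_p × D = 4.13×10^6 × 170 = 7.02×10^8 J m⁻² K⁻¹.
τ = C / λ = 7.02×10^8 / 17.5 = 4.01×10^7 s.
Equilibrium anomaly ΔT_eq = F / λ = 5.90 / 17.5 = 0.337 K.
t = 1.55 years = 4.89×10^7 s, so t/τ = 1.22.
ΔT(t) = ΔT_eq (1 − e^(−t/τ)) = 0.337 × (1 − e^−1.22) = 0.238 K.

0.238 K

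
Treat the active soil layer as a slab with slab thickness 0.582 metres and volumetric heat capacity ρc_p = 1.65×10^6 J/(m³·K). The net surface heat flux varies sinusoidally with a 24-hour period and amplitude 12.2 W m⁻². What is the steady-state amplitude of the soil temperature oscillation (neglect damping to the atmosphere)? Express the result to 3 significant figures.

0.175 K

Areal heat capacity C = ρc_p × D = 1.65×10^6 × 0.582 = 9.60×10^5 J/(m²·K).
Angular frequency ω = 2π / T = 2π / 86400 s = 7.27×10^-5 s⁻¹.
Cω = 9.60×10^5 × 7.27×10^-5 = 69.8 W/(m²·K).
Amplitude A = F₀ / (Cω) = 12.2 / 69.8 = 0.175 K.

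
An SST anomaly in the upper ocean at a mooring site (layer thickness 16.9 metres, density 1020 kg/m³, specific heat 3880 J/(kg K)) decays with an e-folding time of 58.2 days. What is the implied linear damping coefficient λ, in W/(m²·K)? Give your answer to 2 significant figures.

Areal heat capacity C = ρ c_p D = 1020 × 3880 × 16.9 = 6.69×10^7 J/(m^2 K).
τ = 58.2 days = 5.03×10^6 s.
λ = C / τ = 6.69×10^7 / 5.03×10^6 = 13.3 W/(m²·K).

13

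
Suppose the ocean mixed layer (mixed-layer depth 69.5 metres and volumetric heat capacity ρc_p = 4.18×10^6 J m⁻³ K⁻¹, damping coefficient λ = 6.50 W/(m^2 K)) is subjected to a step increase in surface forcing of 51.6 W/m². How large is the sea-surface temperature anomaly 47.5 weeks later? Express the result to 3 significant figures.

Areal heat capacity C = ρc_p × D = 4.18×10^6 × 69.5 = 2.91×10^8 J/(m²·K).
τ = C / λ = 2.91×10^8 / 6.50 = 4.47×10^7 s.
Equilibrium anomaly ΔT_eq = F / λ = 51.6 / 6.50 = 7.94 K.
t = 47.5 weeks = 2.87×10^7 s, so t/τ = 0.643.
ΔT(t) = ΔT_eq (1 − e^(−t/τ)) = 7.94 × (1 − e^−0.643) = 3.76 K.

3.76 K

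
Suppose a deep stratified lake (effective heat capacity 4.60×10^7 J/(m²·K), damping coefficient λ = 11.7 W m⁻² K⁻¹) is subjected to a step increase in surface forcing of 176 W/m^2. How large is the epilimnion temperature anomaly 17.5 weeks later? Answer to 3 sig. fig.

Areal heat capacity C = 4.60×10^7 J/(m²·K) (given).
τ = C / λ = 4.60×10^7 / 11.7 = 3.93×10^6 s.
Equilibrium anomaly ΔT_eq = F / λ = 176 / 11.7 = 15.0 K.
t = 17.5 weeks = 1.06×10^7 s, so t/τ = 2.69.
ΔT(t) = ΔT_eq (1 − e^(−t/τ)) = 15.0 × (1 − e^−2.69) = 14.0 K.

14.0 K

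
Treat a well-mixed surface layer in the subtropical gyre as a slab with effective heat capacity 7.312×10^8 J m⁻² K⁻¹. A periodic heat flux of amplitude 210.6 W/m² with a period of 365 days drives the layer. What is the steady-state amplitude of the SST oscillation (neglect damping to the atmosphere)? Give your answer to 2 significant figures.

1.4 K

Areal heat capacity C = 7.312×10^8 J m⁻² K⁻¹ (given).
Angular frequency ω = 2π / T = 2π / 3.15×10^7 s = 1.99×10^-7 s⁻¹.
Cω = 7.31×10^8 × 1.99×10^-7 = 146 W/(m²·K).
Amplitude A = F₀ / (Cω) = 210.6 / 146 = 1.45 K.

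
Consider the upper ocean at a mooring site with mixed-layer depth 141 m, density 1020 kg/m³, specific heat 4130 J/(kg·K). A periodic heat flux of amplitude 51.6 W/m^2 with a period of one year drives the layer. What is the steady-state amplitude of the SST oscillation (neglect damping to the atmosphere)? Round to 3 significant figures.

0.436 K

Areal heat capacity C = ρ c_p D = 1020 × 4130 × 141 = 5.94×10^8 J m⁻² K⁻¹.
Angular frequency ω = 2π / T = 2π / 3.15×10^7 s = 1.99×10^-7 s⁻¹.
Cω = 5.94×10^8 × 1.99×10^-7 = 118 W/(m²·K).
Amplitude A = F₀ / (Cω) = 51.6 / 118 = 0.436 K.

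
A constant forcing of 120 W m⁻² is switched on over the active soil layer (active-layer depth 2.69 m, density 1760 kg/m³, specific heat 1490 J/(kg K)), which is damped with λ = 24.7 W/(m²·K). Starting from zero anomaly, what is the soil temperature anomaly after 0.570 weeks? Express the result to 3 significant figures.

3.41 K

Areal heat capacity C = ρ c_p D = 1760 × 1490 × 2.69 = 7.05×10^6 J m⁻² K⁻¹.
τ = C / λ = 7.05×10^6 / 24.7 = 2.86×10^5 s.
Equilibrium anomaly ΔT_eq = F / λ = 120 / 24.7 = 4.86 K.
t = 0.570 weeks = 3.45×10^5 s, so t/τ = 1.21.
ΔT(t) = ΔT_eq (1 − e^(−t/τ)) = 4.86 × (1 − e^−1.21) = 3.41 K.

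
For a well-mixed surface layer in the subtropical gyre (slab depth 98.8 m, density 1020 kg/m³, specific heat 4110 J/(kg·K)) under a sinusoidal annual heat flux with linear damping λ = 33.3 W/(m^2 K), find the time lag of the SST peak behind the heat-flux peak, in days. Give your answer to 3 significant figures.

69.0 days

Areal heat capacity C = ρ c_p D = 1020 × 4110 × 98.8 = 4.14×10^8 J/(m²·K).
ω = 2π / 3.15×10^7 s = 1.99×10^-7 s⁻¹.
Phase lag φ = arctan(Cω/λ) = arctan(82.5/33.3) = 1.19 rad.
Time lag = φ / ω = 1.19 / 1.99×10^-7 = 5.96×10^6 s = 69.0 days.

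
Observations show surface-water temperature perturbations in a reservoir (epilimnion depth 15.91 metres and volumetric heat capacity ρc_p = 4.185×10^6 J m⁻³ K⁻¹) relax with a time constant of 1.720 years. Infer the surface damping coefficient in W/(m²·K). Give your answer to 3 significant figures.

Areal heat capacity C = ρc_p × D = 4.185×10^6 × 15.91 = 6.66×10^7 J/(m²·K).
τ = 1.720 years = 5.43×10^7 s.
λ = C / τ = 6.66×10^7 / 5.43×10^7 = 1.23 W/(m²·K).

1.23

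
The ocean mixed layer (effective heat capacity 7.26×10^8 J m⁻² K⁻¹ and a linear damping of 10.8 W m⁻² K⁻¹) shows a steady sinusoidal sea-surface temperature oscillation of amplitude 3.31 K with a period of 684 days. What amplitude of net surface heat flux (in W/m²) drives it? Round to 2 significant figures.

Areal heat capacity C = 7.26×10^8 J m⁻² K⁻¹ (given).
ω = 2π / 5.91×10^7 s = 1.06×10^-7 s⁻¹.
√((Cω)² + λ²) = √((77.2)² + 10.8²) = 77.9 W/(m²·K).
F₀ = A × √((Cω)²+λ²) = 3.31 × 77.9 = 258 W/m².

260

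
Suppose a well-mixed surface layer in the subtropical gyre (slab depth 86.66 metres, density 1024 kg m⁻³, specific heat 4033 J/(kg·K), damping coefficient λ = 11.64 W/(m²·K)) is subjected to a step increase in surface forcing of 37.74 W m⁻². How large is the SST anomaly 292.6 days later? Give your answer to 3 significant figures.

1.82 K

Areal heat capacity C = ρ c_p D = 1024 × 4033 × 86.66 = 3.58×10^8 J/(m²·K).
τ = C / λ = 3.58×10^8 / 11.64 = 3.07×10^7 s.
Equilibrium anomaly ΔT_eq = F / λ = 37.74 / 11.64 = 3.24 K.
t = 292.6 days = 2.53×10^7 s, so t/τ = 0.822.
ΔT(t) = ΔT_eq (1 − e^(−t/τ)) = 3.24 × (1 − e^−0.822) = 1.82 K.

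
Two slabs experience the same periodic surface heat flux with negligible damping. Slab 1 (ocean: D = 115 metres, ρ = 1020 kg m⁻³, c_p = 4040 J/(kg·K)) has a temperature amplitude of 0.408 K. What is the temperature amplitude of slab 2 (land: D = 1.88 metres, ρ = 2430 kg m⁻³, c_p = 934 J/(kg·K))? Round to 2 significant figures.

45 K

C_ocean = 4.74×10^8 J/(m²·K); C_land = 4.27×10^6 J/(m²·K).
A ∝ 1/C ⇒ A_land = A_ocean × C_ocean/C_land = 0.408 × 111 = 45.3 K.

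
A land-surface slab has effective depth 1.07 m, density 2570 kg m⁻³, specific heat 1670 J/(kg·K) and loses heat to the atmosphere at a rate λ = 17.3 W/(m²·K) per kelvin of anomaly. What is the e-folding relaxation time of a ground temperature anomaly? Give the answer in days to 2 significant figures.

Areal heat capacity C = ρ c_p D = 2570 × 1670 × 1.07 = 4.59×10^6 J/(m^2 K).
Relaxation time τ = C / λ = 4.59×10^6 / 17.3 = 2.65×10^5 s.
In days: 2.65×10^5 s / (86400 s/day) = 3.07 days.

3.1 days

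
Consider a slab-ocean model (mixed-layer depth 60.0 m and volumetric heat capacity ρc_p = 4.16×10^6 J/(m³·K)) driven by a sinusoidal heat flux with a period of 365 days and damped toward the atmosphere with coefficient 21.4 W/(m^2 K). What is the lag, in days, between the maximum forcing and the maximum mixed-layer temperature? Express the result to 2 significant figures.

68 days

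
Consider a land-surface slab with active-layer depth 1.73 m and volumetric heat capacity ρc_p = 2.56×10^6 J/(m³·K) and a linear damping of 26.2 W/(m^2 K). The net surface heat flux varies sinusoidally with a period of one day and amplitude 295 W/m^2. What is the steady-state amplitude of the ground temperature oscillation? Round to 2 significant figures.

0.91 K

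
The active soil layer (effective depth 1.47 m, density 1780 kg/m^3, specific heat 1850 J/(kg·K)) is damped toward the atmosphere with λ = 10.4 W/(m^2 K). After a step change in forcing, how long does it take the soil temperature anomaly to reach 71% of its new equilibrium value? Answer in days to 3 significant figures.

Areal heat capacity C = ρ c_p D = 1780 × 1850 × 1.47 = 4.84×10^6 J m⁻² K⁻¹.
τ = C / λ = 4.84×10^6 / 10.4 = 4.65×10^5 s.
Fraction reached: 1 − e^(−t/τ) = 0.71 ⇒ t = −τ ln(1 − 0.71) = τ × 1.24.
t = 5.76×10^5 s = 6.67 days.

6.67 days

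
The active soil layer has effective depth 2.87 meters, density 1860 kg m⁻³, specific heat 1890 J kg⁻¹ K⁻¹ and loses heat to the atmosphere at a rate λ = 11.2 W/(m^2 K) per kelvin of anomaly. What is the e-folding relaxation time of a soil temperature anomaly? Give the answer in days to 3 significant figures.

10.4 days

Areal heat capacity C = ρ c_p D = 1860 × 1890 × 2.87 = 1.01×10^7 J/(m²·K).
Relaxation time τ = C / λ = 1.01×10^7 / 11.2 = 9.01×10^5 s.
In days: 9.01×10^5 s / (86400 s/day) = 10.4 days.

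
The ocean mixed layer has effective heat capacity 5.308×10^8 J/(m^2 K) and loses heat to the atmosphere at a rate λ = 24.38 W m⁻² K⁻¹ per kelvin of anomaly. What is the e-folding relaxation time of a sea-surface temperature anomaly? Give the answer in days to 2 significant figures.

250 days

Areal heat capacity C = 5.308×10^8 J/(m^2 K) (given).
Relaxation time τ = C / λ = 5.31×10^8 / 24.38 = 2.18×10^7 s.
In days: 2.18×10^7 s / (86400 s/day) = 252 days.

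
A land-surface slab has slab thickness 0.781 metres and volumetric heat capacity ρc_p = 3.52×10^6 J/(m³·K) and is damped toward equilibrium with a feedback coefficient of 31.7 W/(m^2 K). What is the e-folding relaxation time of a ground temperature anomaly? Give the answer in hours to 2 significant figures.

24 hours

Areal heat capacity C = ρc_p × D = 3.52×10^6 × 0.781 = 2.75×10^6 J/(m²·K).
Relaxation time τ = C / λ = 2.75×10^6 / 31.7 = 86700 s.
In hours: 86700 s / (3600 s/hour) = 24.1 hours.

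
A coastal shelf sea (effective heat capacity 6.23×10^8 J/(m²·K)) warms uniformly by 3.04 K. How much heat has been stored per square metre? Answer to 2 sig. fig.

Areal heat capacity C = 6.23×10^8 J/(m²·K) (given).
ΔQ = C ΔT = 6.23×10^8 × 3.04 = 1.89×10^9 J/m².

1.9×10^9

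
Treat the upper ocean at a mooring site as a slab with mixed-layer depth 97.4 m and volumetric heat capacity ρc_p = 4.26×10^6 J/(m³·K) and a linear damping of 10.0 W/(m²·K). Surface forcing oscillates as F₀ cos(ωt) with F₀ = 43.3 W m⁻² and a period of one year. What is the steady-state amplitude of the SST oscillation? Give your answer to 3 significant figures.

0.520 K

Areal heat capacity C = ρc_p × D = 4.26×10^6 × 97.4 = 4.15×10^8 J/(m²·K).
Angular frequency ω = 2π / T = 2π / 3.15×10^7 s = 1.99×10^-7 s⁻¹.
√((Cω)² + λ²) = √((82.7)² + 10.0²) = 83.3 W/(m²·K).
Amplitude A = F₀ / √((Cω)²+λ²) = 43.3 / 83.3 = 0.520 K.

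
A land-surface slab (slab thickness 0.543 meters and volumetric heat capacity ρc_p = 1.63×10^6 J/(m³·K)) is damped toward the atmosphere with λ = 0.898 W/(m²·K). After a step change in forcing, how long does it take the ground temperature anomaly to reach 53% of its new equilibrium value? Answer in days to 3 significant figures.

8.61 days

Areal heat capacity C = ρc_p × D = 1.63×10^6 × 0.543 = 8.85×10^5 J/(m²·K).
τ = C / λ = 8.85×10^5 / 0.898 = 9.86×10^5 s.
Fraction reached: 1 − e^(−t/τ) = 0.53 ⇒ t = −τ ln(1 − 0.53) = τ × 0.755.
t = 7.44×10^5 s = 8.61 days.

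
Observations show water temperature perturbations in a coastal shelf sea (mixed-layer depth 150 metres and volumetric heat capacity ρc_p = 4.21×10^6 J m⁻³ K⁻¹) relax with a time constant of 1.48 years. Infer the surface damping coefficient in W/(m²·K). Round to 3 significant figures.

13.5

Areal heat capacity C = ρc_p × D = 4.21×10^6 × 150 = 6.32×10^8 J/(m²·K).
τ = 1.48 years = 4.67×10^7 s.
λ = C / τ = 6.32×10^8 / 4.67×10^7 = 13.5 W/(m²·K).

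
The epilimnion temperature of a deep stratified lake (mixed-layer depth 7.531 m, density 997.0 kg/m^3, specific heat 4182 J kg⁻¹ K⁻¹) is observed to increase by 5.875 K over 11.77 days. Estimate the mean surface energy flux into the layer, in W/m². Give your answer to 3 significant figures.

181

Areal heat capacity C = ρ c_p D = 997.0 × 4182 × 7.531 = 3.14×10^7 J m⁻² K⁻¹.
Required heat per unit area: Q = C ΔT = 3.14×10^7 × 5.875 = 1.84×10^8 J/m².
Flux F = Q / Δt = 1.84×10^8 / 1.02×10^6 s = 181 W/m².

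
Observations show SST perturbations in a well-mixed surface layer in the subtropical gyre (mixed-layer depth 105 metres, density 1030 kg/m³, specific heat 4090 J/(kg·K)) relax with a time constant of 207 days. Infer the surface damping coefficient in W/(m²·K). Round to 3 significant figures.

24.7

Areal heat capacity C = ρ c_p D = 1030 × 4090 × 105 = 4.42×10^8 J/(m²·K).
τ = 207 days = 1.79×10^7 s.
λ = C / τ = 4.42×10^8 / 1.79×10^7 = 24.7 W/(m²·K).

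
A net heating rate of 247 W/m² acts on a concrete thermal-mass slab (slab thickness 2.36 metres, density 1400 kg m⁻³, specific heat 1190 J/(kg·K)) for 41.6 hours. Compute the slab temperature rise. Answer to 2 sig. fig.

9.4 K

Areal heat capacity C = ρ c_p D = 1400 × 1190 × 2.36 = 3.93×10^6 J/(m²·K).
Net heat input Q = F Δt = 247 × (41.6 hours × 3600 s/hour) = 3.70×10^7 J/m².
ΔT = Q / C = 3.70×10^7 / 3.93×10^6 = 9.41 K.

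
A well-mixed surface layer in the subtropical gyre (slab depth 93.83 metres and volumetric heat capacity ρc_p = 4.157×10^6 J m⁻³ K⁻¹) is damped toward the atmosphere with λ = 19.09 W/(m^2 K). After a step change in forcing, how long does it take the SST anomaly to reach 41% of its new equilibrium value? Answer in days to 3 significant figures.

Areal heat capacity C = ρc_p × D = 4.157×10^6 × 93.83 = 3.90×10^8 J m⁻² K⁻¹.
τ = C / λ = 3.90×10^8 / 19.09 = 2.04×10^7 s.
Fraction reached: 1 − e^(−t/τ) = 0.41 ⇒ t = −τ ln(1 − 0.41) = τ × 0.528.
t = 1.08×10^7 s = 125 days.

125 days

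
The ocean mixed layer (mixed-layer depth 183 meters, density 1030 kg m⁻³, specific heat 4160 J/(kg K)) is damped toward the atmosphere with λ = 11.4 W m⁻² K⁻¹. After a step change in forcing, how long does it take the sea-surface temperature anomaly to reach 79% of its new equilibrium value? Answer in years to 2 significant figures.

Areal heat capacity C = ρ c_p D = 1030 × 4160 × 183 = 7.84×10^8 J m⁻² K⁻¹.
τ = C / λ = 7.84×10^8 / 11.4 = 6.88×10^7 s.
Fraction reached: 1 − e^(−t/τ) = 0.79 ⇒ t = −τ ln(1 − 0.79) = τ × 1.56.
t = 1.07×10^8 s = 3.40 years.

3.4 years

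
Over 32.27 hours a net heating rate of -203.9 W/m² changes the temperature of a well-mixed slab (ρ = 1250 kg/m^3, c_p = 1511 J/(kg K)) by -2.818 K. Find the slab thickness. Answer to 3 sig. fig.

4.45 m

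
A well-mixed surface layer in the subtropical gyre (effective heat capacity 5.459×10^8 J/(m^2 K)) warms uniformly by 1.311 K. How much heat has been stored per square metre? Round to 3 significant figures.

Areal heat capacity C = 5.459×10^8 J/(m^2 K) (given).
ΔQ = C ΔT = 5.46×10^8 × 1.311 = 7.16×10^8 J/m².

7.16×10^8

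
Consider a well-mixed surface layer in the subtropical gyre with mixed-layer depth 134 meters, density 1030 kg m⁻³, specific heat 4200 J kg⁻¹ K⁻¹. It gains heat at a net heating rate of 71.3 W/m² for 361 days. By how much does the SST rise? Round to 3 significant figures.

Areal heat capacity C = ρ c_p D = 1030 × 4200 × 134 = 5.80×10^8 J/(m^2 K).
Net heat input Q = F Δt = 71.3 × (361 days × 86400 s/day) = 2.22×10^9 J/m².
ΔT = Q / C = 2.22×10^9 / 5.80×10^8 = 3.84 K.

3.84 K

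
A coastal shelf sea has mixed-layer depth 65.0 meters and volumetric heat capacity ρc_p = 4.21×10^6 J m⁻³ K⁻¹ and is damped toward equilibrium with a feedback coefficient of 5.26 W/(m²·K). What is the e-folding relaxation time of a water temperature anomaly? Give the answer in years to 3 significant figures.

Areal heat capacity C = ρc_p × D = 4.21×10^6 × 65.0 = 2.74×10^8 J m⁻² K⁻¹.
Relaxation time τ = C / λ = 2.74×10^8 / 5.26 = 5.20×10^7 s.
In years: 5.20×10^7 s / (3.156×10^7 s/year) = 1.65 years.

1.65 years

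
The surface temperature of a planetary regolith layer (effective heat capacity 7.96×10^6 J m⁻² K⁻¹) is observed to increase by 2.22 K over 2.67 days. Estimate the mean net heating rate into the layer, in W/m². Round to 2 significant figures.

Areal heat capacity C = 7.96×10^6 J m⁻² K⁻¹ (given).
Required heat per unit area: Q = C ΔT = 7.96×10^6 × 2.22 = 1.77×10^7 J/m².
Flux F = Q / Δt = 1.77×10^7 / 2.31×10^5 s = 76.6 W/m².

77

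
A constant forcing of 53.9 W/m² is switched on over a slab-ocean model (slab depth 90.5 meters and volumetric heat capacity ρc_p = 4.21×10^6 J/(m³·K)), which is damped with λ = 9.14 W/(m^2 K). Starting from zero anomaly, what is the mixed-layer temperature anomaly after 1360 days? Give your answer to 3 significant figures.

Areal heat capacity C = ρc_p × D = 4.21×10^6 × 90.5 = 3.81×10^8 J/(m^2 K).
τ = C / λ = 3.81×10^8 / 9.14 = 4.17×10^7 s.
Equilibrium anomaly ΔT_eq = F / λ = 53.9 / 9.14 = 5.90 K.
t = 1360 days = 1.18×10^8 s, so t/τ = 2.82.
ΔT(t) = ΔT_eq (1 − e^(−t/τ)) = 5.90 × (1 − e^−2.82) = 5.55 K.

5.55 K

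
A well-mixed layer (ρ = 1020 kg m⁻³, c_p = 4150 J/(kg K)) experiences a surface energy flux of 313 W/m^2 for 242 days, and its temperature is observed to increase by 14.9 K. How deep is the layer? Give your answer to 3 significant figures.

104 m

Heat input Q = F Δt = 313 × 2.09×10^7 s = 6.54×10^9 J/m².
Required areal heat capacity C = Q / ΔT = 4.39×10^8 J/(m²·K).
Depth D = C / (ρ c_p) = 4.39×10^8 / (1020 × 4150) = 104 m.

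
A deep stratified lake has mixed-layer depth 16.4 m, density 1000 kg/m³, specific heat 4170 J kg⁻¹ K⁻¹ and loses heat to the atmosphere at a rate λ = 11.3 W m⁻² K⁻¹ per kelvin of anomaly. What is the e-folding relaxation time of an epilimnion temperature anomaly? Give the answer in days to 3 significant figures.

70.0 days

Areal heat capacity C = ρ c_p D = 1000 × 4170 × 16.4 = 6.84×10^7 J m⁻² K⁻¹.
Relaxation time τ = C / λ = 6.84×10^7 / 11.3 = 6.05×10^6 s.
In days: 6.05×10^6 s / (86400 s/day) = 70.0 days.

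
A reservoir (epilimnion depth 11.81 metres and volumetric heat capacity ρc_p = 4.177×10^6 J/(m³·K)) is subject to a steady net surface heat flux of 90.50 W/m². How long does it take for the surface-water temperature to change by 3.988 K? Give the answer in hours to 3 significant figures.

604 hours

Areal heat capacity C = ρc_p × D = 4.177×10^6 × 11.81 = 4.93×10^7 J/(m²·K).
Time required: Δt = C ΔT / F = 4.93×10^7 × 3.988 / 90.50 = 2.17×10^6 s.
In hours: 2.17×10^6 s / (3600 s/hour) = 604 hours.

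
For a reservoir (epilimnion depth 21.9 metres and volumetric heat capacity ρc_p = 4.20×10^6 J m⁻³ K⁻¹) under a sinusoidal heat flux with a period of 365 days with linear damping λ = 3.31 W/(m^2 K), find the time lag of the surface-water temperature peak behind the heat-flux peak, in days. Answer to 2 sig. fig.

Areal heat capacity C = ρc_p × D = 4.20×10^6 × 21.9 = 9.20×10^7 J/(m^2 K).
ω = 2π / 3.15×10^7 s = 1.99×10^-7 s⁻¹.
Phase lag φ = arctan(Cω/λ) = arctan(18.3/3.31) = 1.39 rad.
Time lag = φ / ω = 1.39 / 1.99×10^-7 = 6.99×10^6 s = 80.9 days.

81 days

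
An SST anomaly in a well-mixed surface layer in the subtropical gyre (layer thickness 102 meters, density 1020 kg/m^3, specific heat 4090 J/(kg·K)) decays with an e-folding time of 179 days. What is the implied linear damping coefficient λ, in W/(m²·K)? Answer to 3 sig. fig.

Areal heat capacity C = ρ c_p D = 1020 × 4090 × 102 = 4.26×10^8 J/(m²·K).
τ = 179 days = 1.55×10^7 s.
λ = C / τ = 4.26×10^8 / 1.55×10^7 = 27.5 W/(m²·K).

27.5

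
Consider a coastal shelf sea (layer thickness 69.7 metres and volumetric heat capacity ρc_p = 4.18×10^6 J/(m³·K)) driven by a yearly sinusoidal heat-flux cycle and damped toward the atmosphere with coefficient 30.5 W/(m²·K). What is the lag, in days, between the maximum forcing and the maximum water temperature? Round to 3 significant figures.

63.1 days

Areal heat capacity C = ρc_p × D = 4.18×10^6 × 69.7 = 2.91×10^8 J/(m^2 K).
ω = 2π / 3.15×10^7 s = 1.99×10^-7 s⁻¹.
Phase lag φ = arctan(Cω/λ) = arctan(58.0/30.5) = 1.09 rad.
Time lag = φ / ω = 1.09 / 1.99×10^-7 = 5.46×10^6 s = 63.1 days.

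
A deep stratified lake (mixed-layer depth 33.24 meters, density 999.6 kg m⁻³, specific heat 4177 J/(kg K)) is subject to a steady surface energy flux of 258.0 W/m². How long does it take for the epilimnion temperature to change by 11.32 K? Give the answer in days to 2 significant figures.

Areal heat capacity C = ρ c_p D = 999.6 × 4177 × 33.24 = 1.39×10^8 J/(m²·K).
Time required: Δt = C ΔT / F = 1.39×10^8 × 11.32 / 258.0 = 6.09×10^6 s.
In days: 6.09×10^6 s / (86400 s/day) = 70.5 days.

70 days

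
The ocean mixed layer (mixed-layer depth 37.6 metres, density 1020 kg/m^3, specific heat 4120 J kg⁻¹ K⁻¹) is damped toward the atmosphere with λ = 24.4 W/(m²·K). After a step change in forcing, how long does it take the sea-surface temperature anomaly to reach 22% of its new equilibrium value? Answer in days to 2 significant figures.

Areal heat capacity C = ρ c_p D = 1020 × 4120 × 37.6 = 1.58×10^8 J/(m²·K).
τ = C / λ = 1.58×10^8 / 24.4 = 6.48×10^6 s.
Fraction reached: 1 − e^(−t/τ) = 0.22 ⇒ t = −τ ln(1 − 0.22) = τ × 0.248.
t = 1.61×10^6 s = 18.6 days.

19 days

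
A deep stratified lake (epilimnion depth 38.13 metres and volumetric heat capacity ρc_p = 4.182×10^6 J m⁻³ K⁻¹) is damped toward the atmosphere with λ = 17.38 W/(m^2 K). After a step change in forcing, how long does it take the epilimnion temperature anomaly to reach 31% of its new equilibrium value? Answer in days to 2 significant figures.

Areal heat capacity C = ρc_p × D = 4.182×10^6 × 38.13 = 1.59×10^8 J m⁻² K⁻¹.
τ = C / λ = 1.59×10^8 / 17.38 = 9.17×10^6 s.
Fraction reached: 1 − e^(−t/τ) = 0.31 ⇒ t = −τ ln(1 − 0.31) = τ × 0.371.
t = 3.40×10^6 s = 39.4 days.

39 days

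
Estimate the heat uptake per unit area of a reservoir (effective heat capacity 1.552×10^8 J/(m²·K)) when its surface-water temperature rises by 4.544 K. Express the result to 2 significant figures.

7.1×10^8

Areal heat capacity C = 1.552×10^8 J/(m²·K) (given).
ΔQ = C ΔT = 1.55×10^8 × 4.544 = 7.05×10^8 J/m².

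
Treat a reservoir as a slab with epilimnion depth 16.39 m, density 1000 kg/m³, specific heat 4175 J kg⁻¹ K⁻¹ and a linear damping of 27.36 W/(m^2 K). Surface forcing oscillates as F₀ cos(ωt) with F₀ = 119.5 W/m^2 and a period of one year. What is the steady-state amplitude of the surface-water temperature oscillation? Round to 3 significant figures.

Areal heat capacity C = ρ c_p D = 1000 × 4175 × 16.39 = 6.84×10^7 J/(m^2 K).
Angular frequency ω = 2π / T = 2π / 3.15×10^7 s = 1.99×10^-7 s⁻¹.
√((Cω)² + λ²) = √((13.6)² + 27.36²) = 30.6 W/(m²·K).
Amplitude A = F₀ / √((Cω)²+λ²) = 119.5 / 30.6 = 3.91 K.

3.91 K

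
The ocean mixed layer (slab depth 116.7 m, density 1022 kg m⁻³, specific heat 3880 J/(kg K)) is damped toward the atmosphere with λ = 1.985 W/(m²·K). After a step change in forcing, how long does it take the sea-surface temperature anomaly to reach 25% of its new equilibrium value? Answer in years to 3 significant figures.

Areal heat capacity C = ρ c_p D = 1022 × 3880 × 116.7 = 4.63×10^8 J m⁻² K⁻¹.
τ = C / λ = 4.63×10^8 / 1.985 = 2.33×10^8 s.
Fraction reached: 1 − e^(−t/τ) = 0.25 ⇒ t = −τ ln(1 − 0.25) = τ × 0.288.
t = 6.71×10^7 s = 2.13 years.

2.13 years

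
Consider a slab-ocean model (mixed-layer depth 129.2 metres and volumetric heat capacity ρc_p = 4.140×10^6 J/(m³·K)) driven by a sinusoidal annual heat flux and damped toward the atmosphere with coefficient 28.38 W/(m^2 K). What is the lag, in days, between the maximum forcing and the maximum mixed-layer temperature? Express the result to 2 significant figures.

Areal heat capacity C = ρc_p × D = 4.140×10^6 × 129.2 = 5.35×10^8 J m⁻² K⁻¹.
ω = 2π / 3.15×10^7 s = 1.99×10^-7 s⁻¹.
Phase lag φ = arctan(Cω/λ) = arctan(107/28.38) = 1.31 rad.
Time lag = φ / ω = 1.31 / 1.99×10^-7 = 6.58×10^6 s = 76.1 days.

76 days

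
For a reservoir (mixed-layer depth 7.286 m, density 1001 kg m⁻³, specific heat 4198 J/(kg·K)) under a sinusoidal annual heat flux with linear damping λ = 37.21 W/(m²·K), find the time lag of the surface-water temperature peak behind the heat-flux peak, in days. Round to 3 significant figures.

Areal heat capacity C = ρ c_p D = 1001 × 4198 × 7.286 = 3.06×10^7 J m⁻² K⁻¹.
ω = 2π / 3.15×10^7 s = 1.99×10^-7 s⁻¹.
Phase lag φ = arctan(Cω/λ) = arctan(6.10/37.21) = 0.162 rad.
Time lag = φ / ω = 0.162 / 1.99×10^-7 = 8.16×10^5 s = 9.44 days.

9.44 days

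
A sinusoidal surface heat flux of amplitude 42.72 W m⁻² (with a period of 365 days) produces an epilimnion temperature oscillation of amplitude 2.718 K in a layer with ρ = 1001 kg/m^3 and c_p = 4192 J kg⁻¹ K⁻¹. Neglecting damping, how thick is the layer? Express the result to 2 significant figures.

19 m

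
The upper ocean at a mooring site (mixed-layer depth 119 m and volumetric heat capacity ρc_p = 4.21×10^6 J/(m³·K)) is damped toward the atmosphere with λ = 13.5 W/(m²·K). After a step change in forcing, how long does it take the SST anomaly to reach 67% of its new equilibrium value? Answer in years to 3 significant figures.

Areal heat capacity C = ρc_p × D = 4.21×10^6 × 119 = 5.01×10^8 J/(m^2 K).
τ = C / λ = 5.01×10^8 / 13.5 = 3.71×10^7 s.
Fraction reached: 1 − e^(−t/τ) = 0.67 ⇒ t = −τ ln(1 − 0.67) = τ × 1.11.
t = 4.11×10^7 s = 1.30 years.

1.30 years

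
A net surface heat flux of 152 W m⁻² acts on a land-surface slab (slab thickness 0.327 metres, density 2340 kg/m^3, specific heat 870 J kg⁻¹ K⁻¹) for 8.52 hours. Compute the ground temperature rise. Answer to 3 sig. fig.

7.00 K

Areal heat capacity C = ρ c_p D = 2340 × 870 × 0.327 = 6.66×10^5 J m⁻² K⁻¹.
Net heat input Q = F Δt = 152 × (8.52 hours × 3600 s/hour) = 4.66×10^6 J/m².
ΔT = Q / C = 4.66×10^6 / 6.66×10^5 = 7.00 K.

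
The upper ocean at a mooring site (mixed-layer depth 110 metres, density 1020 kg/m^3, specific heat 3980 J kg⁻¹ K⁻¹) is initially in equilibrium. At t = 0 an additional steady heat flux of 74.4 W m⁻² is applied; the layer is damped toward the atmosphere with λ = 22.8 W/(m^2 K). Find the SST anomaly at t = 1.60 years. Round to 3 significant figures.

Areal heat capacity C = ρ c_p D = 1020 × 3980 × 110 = 4.47×10^8 J m⁻² K⁻¹.
τ = C / λ = 4.47×10^8 / 22.8 = 1.96×10^7 s.
Equilibrium anomaly ΔT_eq = F / λ = 74.4 / 22.8 = 3.26 K.
t = 1.60 years = 5.05×10^7 s, so t/τ = 2.58.
ΔT(t) = ΔT_eq (1 − e^(−t/τ)) = 3.26 × (1 − e^−2.58) = 3.02 K.

3.02 K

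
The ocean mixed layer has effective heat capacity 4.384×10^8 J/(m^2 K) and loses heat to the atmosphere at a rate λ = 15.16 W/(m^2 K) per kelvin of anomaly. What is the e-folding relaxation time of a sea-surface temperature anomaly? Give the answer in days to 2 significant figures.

330 days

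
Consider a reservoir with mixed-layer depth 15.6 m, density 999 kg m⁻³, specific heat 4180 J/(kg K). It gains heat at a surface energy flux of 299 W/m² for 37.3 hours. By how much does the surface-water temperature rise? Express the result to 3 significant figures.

Areal heat capacity C = ρ c_p D = 999 × 4180 × 15.6 = 6.51×10^7 J/(m²·K).
Net heat input Q = F Δt = 299 × (37.3 hours × 3600 s/hour) = 4.01×10^7 J/m².
ΔT = Q / C = 4.01×10^7 / 6.51×10^7 = 0.616 K.

0.616 K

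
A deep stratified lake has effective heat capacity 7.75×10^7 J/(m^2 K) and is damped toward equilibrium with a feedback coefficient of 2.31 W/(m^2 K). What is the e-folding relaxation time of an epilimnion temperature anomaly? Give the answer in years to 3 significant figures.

Areal heat capacity C = 7.75×10^7 J/(m^2 K) (given).
Relaxation time τ = C / λ = 7.75×10^7 / 2.31 = 3.35×10^7 s.
In years: 3.35×10^7 s / (3.156×10^7 s/year) = 1.06 years.

1.06 years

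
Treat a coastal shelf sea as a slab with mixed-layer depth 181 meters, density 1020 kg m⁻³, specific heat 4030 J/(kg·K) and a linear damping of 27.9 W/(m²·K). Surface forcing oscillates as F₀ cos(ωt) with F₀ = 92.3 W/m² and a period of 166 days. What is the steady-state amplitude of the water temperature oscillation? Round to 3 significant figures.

0.282 K

Areal heat capacity C = ρ c_p D = 1020 × 4030 × 181 = 7.44×10^8 J/(m²·K).
Angular frequency ω = 2π / T = 2π / 1.43×10^7 s = 4.38×10^-7 s⁻¹.
√((Cω)² + λ²) = √((326)² + 27.9²) = 327 W/(m²·K).
Amplitude A = F₀ / √((Cω)²+λ²) = 92.3 / 327 = 0.282 K.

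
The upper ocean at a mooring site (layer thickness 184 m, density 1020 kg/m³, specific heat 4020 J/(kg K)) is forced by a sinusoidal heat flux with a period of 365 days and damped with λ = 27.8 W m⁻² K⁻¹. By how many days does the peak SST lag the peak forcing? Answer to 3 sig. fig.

80.6 days

Areal heat capacity C = ρ c_p D = 1020 × 4020 × 184 = 7.54×10^8 J/(m^2 K).
ω = 2π / 3.15×10^7 s = 1.99×10^-7 s⁻¹.
Phase lag φ = arctan(Cω/λ) = arctan(150/27.8) = 1.39 rad.
Time lag = φ / ω = 1.39 / 1.99×10^-7 = 6.97×10^6 s = 80.6 days.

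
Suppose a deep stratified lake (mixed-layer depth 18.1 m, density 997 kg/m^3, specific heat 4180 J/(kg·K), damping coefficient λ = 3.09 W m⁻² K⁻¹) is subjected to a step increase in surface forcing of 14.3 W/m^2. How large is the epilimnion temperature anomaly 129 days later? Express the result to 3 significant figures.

1.70 K

Areal heat capacity C = ρ c_p D = 997 × 4180 × 18.1 = 7.54×10^7 J/(m²·K).
τ = C / λ = 7.54×10^7 / 3.09 = 2.44×10^7 s.
Equilibrium anomaly ΔT_eq = F / λ = 14.3 / 3.09 = 4.63 K.
t = 129 days = 1.11×10^7 s, so t/τ = 0.457.
ΔT(t) = ΔT_eq (1 − e^(−t/τ)) = 4.63 × (1 − e^−0.457) = 1.70 K.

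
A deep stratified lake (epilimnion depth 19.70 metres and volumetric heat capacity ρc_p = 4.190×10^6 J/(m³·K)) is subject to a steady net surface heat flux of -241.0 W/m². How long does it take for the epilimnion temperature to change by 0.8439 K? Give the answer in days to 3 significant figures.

Areal heat capacity C = ρc_p × D = 4.190×10^6 × 19.70 = 8.25×10^7 J/(m^2 K).
Time required: Δt = C ΔT / F = 8.25×10^7 × -0.8439 / -241.0 = 2.89×10^5 s.
In days: 2.89×10^5 s / (86400 s/day) = 3.35 days.

3.35 days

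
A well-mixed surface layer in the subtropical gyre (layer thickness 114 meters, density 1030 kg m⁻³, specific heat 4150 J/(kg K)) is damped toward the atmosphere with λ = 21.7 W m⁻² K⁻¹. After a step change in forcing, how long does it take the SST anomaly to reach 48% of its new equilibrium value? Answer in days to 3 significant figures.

Areal heat capacity C = ρ c_p D = 1030 × 4150 × 114 = 4.87×10^8 J m⁻² K⁻¹.
τ = C / λ = 4.87×10^8 / 21.7 = 2.25×10^7 s.
Fraction reached: 1 − e^(−t/τ) = 0.48 ⇒ t = −τ ln(1 − 0.48) = τ × 0.654.
t = 1.47×10^7 s = 170 days.

170 days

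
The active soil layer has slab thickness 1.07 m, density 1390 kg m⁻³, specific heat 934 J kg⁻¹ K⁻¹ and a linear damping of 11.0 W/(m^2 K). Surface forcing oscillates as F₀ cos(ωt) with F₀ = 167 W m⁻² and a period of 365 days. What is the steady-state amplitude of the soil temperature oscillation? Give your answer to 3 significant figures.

15.2 K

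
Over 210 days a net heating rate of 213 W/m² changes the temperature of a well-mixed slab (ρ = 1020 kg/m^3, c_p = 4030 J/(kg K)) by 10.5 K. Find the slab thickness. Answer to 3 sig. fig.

Heat input Q = F Δt = 213 × 1.81×10^7 s = 3.86×10^9 J/m².
Required areal heat capacity C = Q / ΔT = 3.68×10^8 J/(m²·K).
Depth D = C / (ρ c_p) = 3.68×10^8 / (1020 × 4030) = 89.5 m.

89.5 m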